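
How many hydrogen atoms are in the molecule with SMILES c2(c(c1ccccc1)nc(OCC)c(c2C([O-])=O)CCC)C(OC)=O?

Hydrogens are implicit in SMILES; fill each atom to its normal valence:
  6 × C (aromatic): no H
  5 × C (aromatic): 1 H each → 5
  4 × O: no H
  3 × C: 3 H each → 9
  3 × C: 2 H each → 6
  2 × C: no H
  1 × N (aromatic): no H
  1 × O (charge -1): no H
  Total hydrogens = 20.

20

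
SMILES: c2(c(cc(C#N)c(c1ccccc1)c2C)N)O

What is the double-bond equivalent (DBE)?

Molecular formula from the SMILES: C14H12N2O.
DoU = (2C + 2 + N − H − X)/2 = (2·14 + 2 + 2 − 12 − 0)/2 = 20/2 = 10.
(Structurally: 2 ring(s) + 8 π bond(s) = 10.)

10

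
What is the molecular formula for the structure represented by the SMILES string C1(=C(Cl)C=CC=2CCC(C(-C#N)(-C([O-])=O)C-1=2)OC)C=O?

Heavy atoms from the SMILES: 14 C, 1 Cl, 1 N, 4 O.
Implicit hydrogens by atom environment:
  4 × C (aromatic): no H
  3 × C: no H
  3 × O: no H
  2 × C: 2 H each → 4
  2 × C (aromatic): 1 H each → 2
  2 × C: 1 H each → 2
  1 × C: 3 H
  1 × Cl: no H
  1 × N: no H
  1 × O (charge -1): no H
  Total hydrogens = 11.
Net charge -1.
Molecular formula: C14H11ClNO4-

C14H11ClNO4-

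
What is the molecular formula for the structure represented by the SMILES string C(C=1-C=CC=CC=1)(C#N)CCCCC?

Heavy atoms from the SMILES: 13 C, 1 N.
Implicit hydrogens by atom environment:
  5 × C (aromatic): 1 H each → 5
  4 × C: 2 H each → 8
  1 × C: 3 H
  1 × C: 1 H
  1 × C: no H
  1 × C (aromatic): no H
  1 × N: no H
  Total hydrogens = 17.
Molecular formula: C13H17N

C13H17N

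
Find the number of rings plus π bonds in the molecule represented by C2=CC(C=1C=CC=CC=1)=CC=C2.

8

Molecular formula from the SMILES: C12H10.
DoU = (2C + 2 + N − H − X)/2 = (2·12 + 2 + 0 − 10 − 0)/2 = 16/2 = 8.
(Structurally: 2 ring(s) + 6 π bond(s) = 8.)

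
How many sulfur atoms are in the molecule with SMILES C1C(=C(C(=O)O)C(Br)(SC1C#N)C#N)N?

1

The symbol for sulfur appears 1 time in the SMILES.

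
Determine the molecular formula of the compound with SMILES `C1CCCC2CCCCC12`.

C10H18

Heavy atoms from the SMILES: 10 C.
Implicit hydrogens by atom environment:
  8 × C: 2 H each → 16
  2 × C: 1 H each → 2
  Total hydrogens = 18.
Molecular formula: C10H18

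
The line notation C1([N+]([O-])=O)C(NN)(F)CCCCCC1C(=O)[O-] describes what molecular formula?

Heavy atoms from the SMILES: 9 C, 1 F, 3 N, 4 O.
Implicit hydrogens by atom environment:
  5 × C: 2 H each → 10
  2 × C: 1 H each → 2
  2 × C: no H
  2 × O: no H
  2 × O (charge -1): no H
  1 × F: no H
  1 × N: 2 H
  1 × N: 1 H
  1 × N (charge +1): no H
  Total hydrogens = 15.
Net charge -1.
Molecular formula: C9H15FN3O4-

C9H15FN3O4-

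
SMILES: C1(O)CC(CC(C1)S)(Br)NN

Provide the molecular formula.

Heavy atoms from the SMILES: 1 Br, 6 C, 2 N, 1 O, 1 S.
Implicit hydrogens by atom environment:
  3 × C: 2 H each → 6
  2 × C: 1 H each → 2
  1 × Br: no H
  1 × C: no H
  1 × N: 2 H
  1 × N: 1 H
  1 × O: 1 H
  1 × S: 1 H
  Total hydrogens = 13.
Molecular formula: C6H13BrN2OS

C6H13BrN2OS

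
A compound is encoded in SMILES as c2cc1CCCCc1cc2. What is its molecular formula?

C10H12

Heavy atoms from the SMILES: 10 C.
Implicit hydrogens by atom environment:
  4 × C: 2 H each → 8
  4 × C (aromatic): 1 H each → 4
  2 × C (aromatic): no H
  Total hydrogens = 12.
Molecular formula: C10H12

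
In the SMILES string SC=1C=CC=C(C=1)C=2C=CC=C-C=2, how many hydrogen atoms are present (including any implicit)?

10

Hydrogens are implicit in SMILES; fill each atom to its normal valence:
  9 × C (aromatic): 1 H each → 9
  3 × C (aromatic): no H
  1 × S: 1 H
  Total hydrogens = 10.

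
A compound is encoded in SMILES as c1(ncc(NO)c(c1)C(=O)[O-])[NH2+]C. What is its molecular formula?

Heavy atoms from the SMILES: 7 C, 3 N, 3 O.
Implicit hydrogens by atom environment:
  3 × C (aromatic): no H
  2 × C (aromatic): 1 H each → 2
  1 × C: 3 H
  1 × C: no H
  1 × N (charge +1): 2 H
  1 × N: 1 H
  1 × N (aromatic): no H
  1 × O: 1 H
  1 × O: no H
  1 × O (charge -1): no H
  Total hydrogens = 9.
Molecular formula: C7H9N3O3

C7H9N3O3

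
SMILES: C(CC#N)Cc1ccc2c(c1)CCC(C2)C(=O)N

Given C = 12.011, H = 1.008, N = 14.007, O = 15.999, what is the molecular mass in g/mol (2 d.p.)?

242.32

Molecular formula: C15H18N2O.
M = 15×12.011 + 18×1.008 + 2×14.007 + 1×15.999 = 242.32 g/mol.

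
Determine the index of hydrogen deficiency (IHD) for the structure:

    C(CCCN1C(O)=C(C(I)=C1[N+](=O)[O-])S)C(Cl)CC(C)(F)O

4

Molecular formula from the SMILES: C12H17ClFIN2O4S.
DoU = (2C + 2 + N − H − X)/2 = (2·12 + 2 + 2 − 17 − 3)/2 = 8/2 = 4.
(Structurally: 1 ring(s) + 3 π bond(s) = 4.)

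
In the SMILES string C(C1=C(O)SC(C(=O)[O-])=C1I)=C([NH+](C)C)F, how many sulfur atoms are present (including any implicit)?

1

The symbol for sulfur appears 1 time in the SMILES.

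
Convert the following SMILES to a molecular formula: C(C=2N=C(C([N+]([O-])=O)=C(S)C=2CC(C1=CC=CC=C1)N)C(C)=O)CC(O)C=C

Heavy atoms from the SMILES: 20 C, 3 N, 4 O, 1 S.
Implicit hydrogens by atom environment:
  6 × C (aromatic): no H
  5 × C (aromatic): 1 H each → 5
  4 × C: 2 H each → 8
  3 × C: 1 H each → 3
  2 × O: no H
  1 × C: 3 H
  1 × C: no H
  1 × N: 2 H
  1 × N (aromatic): no H
  1 × N (charge +1): no H
  1 × O: 1 H
  1 × O (charge -1): no H
  1 × S: 1 H
  Total hydrogens = 23.
Molecular formula: C20H23N3O4S

C20H23N3O4S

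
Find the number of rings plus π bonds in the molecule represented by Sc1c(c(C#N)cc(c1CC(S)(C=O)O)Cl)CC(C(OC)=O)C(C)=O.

9

Molecular formula from the SMILES: C16H16ClNO5S2.
DoU = (2C + 2 + N − H − X)/2 = (2·16 + 2 + 1 − 16 − 1)/2 = 18/2 = 9.
(Structurally: 1 ring(s) + 8 π bond(s) = 9.)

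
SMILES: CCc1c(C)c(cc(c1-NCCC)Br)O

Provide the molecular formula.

C12H18BrNO

Heavy atoms from the SMILES: 1 Br, 12 C, 1 N, 1 O.
Implicit hydrogens by atom environment:
  5 × C (aromatic): no H
  3 × C: 3 H each → 9
  3 × C: 2 H each → 6
  1 × Br: no H
  1 × C (aromatic): 1 H
  1 × N: 1 H
  1 × O: 1 H
  Total hydrogens = 18.
Molecular formula: C12H18BrNO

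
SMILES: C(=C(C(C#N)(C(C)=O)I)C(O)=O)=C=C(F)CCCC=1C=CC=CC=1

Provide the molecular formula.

Heavy atoms from the SMILES: 18 C, 1 F, 1 I, 1 N, 3 O.
Implicit hydrogens by atom environment:
  8 × C: no H
  5 × C (aromatic): 1 H each → 5
  3 × C: 2 H each → 6
  2 × O: no H
  1 × C: 3 H
  1 × C (aromatic): no H
  1 × F: no H
  1 × I: no H
  1 × N: no H
  1 × O: 1 H
  Total hydrogens = 15.
Molecular formula: C18H15FINO3

C18H15FINO3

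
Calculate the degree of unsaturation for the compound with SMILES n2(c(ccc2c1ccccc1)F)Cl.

7

Molecular formula from the SMILES: C10H7ClFN.
DoU = (2C + 2 + N − H − X)/2 = (2·10 + 2 + 1 − 7 − 2)/2 = 14/2 = 7.
(Structurally: 2 ring(s) + 5 π bond(s) = 7.)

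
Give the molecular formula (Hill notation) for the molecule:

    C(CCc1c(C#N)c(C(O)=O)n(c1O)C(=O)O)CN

Heavy atoms from the SMILES: 11 C, 3 N, 5 O.
Implicit hydrogens by atom environment:
  4 × C: 2 H each → 8
  4 × C (aromatic): no H
  3 × C: no H
  3 × O: 1 H each → 3
  2 × O: no H
  1 × N: 2 H
  1 × N (aromatic): no H
  1 × N: no H
  Total hydrogens = 13.
Molecular formula: C11H13N3O5

C11H13N3O5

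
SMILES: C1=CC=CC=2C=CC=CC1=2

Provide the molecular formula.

Heavy atoms from the SMILES: 10 C.
Implicit hydrogens by atom environment:
  8 × C (aromatic): 1 H each → 8
  2 × C (aromatic): no H
  Total hydrogens = 8.
Molecular formula: C10H8

C10H8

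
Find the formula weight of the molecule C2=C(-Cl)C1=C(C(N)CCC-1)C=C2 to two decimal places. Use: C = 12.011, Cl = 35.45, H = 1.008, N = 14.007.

Molecular formula: C10H12ClN.
M = 10×12.011 + 1×35.45 + 12×1.008 + 1×14.007 = 181.66 g/mol.

181.66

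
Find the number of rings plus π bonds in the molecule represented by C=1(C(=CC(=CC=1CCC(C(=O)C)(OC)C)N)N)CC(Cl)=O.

6

Molecular formula from the SMILES: C15H21ClN2O3.
DoU = (2C + 2 + N − H − X)/2 = (2·15 + 2 + 2 − 21 − 1)/2 = 12/2 = 6.
(Structurally: 1 ring(s) + 5 π bond(s) = 6.)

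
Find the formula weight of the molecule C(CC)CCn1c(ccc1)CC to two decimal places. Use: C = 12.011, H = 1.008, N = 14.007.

Molecular formula: C11H19N.
M = 11×12.011 + 19×1.008 + 1×14.007 = 165.28 g/mol.

165.28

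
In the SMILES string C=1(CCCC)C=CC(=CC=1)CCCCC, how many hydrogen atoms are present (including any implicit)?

24

Hydrogens are implicit in SMILES; fill each atom to its normal valence:
  7 × C: 2 H each → 14
  4 × C (aromatic): 1 H each → 4
  2 × C: 3 H each → 6
  2 × C (aromatic): no H
  Total hydrogens = 24.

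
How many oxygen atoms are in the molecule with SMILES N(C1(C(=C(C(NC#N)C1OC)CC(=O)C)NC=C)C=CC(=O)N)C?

The symbol for oxygen appears 3 times in the SMILES.

3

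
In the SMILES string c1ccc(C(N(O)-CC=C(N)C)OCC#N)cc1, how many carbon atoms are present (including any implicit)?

13

The symbol for carbon appears 13 times in the SMILES. Lowercase c denotes aromatic carbon and counts toward C.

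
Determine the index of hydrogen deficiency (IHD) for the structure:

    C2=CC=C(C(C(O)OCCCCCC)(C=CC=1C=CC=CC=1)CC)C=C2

9

Molecular formula from the SMILES: C24H32O2.
DoU = (2C + 2 + N − H − X)/2 = (2·24 + 2 + 0 − 32 − 0)/2 = 18/2 = 9.
(Structurally: 2 ring(s) + 7 π bond(s) = 9.)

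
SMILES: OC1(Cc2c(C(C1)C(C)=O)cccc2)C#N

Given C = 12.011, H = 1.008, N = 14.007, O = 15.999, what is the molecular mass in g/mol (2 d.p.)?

215.25

Molecular formula: C13H13NO2.
M = 13×12.011 + 13×1.008 + 1×14.007 + 2×15.999 = 215.25 g/mol.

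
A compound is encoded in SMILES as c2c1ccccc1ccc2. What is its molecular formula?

Heavy atoms from the SMILES: 10 C.
Implicit hydrogens by atom environment:
  8 × C (aromatic): 1 H each → 8
  2 × C (aromatic): no H
  Total hydrogens = 8.
Molecular formula: C10H8

C10H8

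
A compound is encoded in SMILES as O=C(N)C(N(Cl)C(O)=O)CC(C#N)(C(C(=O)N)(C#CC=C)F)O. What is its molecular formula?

Heavy atoms from the SMILES: 12 C, 1 Cl, 1 F, 4 N, 5 O.
Implicit hydrogens by atom environment:
  8 × C: no H
  3 × O: no H
  2 × C: 2 H each → 4
  2 × C: 1 H each → 2
  2 × N: 2 H each → 4
  2 × N: no H
  2 × O: 1 H each → 2
  1 × Cl: no H
  1 × F: no H
  Total hydrogens = 12.
Molecular formula: C12H12ClFN4O5

C12H12ClFN4O5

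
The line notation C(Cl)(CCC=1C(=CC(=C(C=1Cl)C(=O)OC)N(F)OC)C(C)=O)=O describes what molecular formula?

Heavy atoms from the SMILES: 14 C, 2 Cl, 1 F, 1 N, 5 O.
Implicit hydrogens by atom environment:
  5 × C (aromatic): no H
  5 × O: no H
  3 × C: 3 H each → 9
  3 × C: no H
  2 × C: 2 H each → 4
  2 × Cl: no H
  1 × C (aromatic): 1 H
  1 × F: no H
  1 × N: no H
  Total hydrogens = 14.
Molecular formula: C14H14Cl2FNO5

C14H14Cl2FNO5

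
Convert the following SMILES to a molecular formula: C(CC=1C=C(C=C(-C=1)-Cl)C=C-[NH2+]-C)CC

Heavy atoms from the SMILES: 13 C, 1 Cl, 1 N.
Implicit hydrogens by atom environment:
  3 × C: 2 H each → 6
  3 × C (aromatic): 1 H each → 3
  3 × C (aromatic): no H
  2 × C: 3 H each → 6
  2 × C: 1 H each → 2
  1 × Cl: no H
  1 × N (charge +1): 2 H
  Total hydrogens = 19.
Net charge +1.
Molecular formula: C13H19ClN+

C13H19ClN+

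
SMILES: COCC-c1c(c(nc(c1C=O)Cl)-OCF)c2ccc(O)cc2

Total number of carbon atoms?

The symbol for carbon appears 16 times in the SMILES. Lowercase c denotes aromatic carbon and counts toward C.

16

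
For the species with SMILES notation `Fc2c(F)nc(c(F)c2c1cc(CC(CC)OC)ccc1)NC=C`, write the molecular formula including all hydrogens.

C18H19F3N2O

Heavy atoms from the SMILES: 18 C, 3 F, 2 N, 1 O.
Implicit hydrogens by atom environment:
  7 × C (aromatic): no H
  4 × C (aromatic): 1 H each → 4
  3 × C: 2 H each → 6
  3 × F: no H
  2 × C: 3 H each → 6
  2 × C: 1 H each → 2
  1 × N: 1 H
  1 × N (aromatic): no H
  1 × O: no H
  Total hydrogens = 19.
Molecular formula: C18H19F3N2O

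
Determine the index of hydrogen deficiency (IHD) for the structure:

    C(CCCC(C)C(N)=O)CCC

Molecular formula from the SMILES: C10H21NO.
DoU = (2C + 2 + N − H − X)/2 = (2·10 + 2 + 1 − 21 − 0)/2 = 2/2 = 1.
(Structurally: 0 ring(s) + 1 π bond(s) = 1.)

1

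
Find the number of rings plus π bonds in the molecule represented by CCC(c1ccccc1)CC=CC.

5

Molecular formula from the SMILES: C13H18.
DoU = (2C + 2 + N − H − X)/2 = (2·13 + 2 + 0 − 18 − 0)/2 = 10/2 = 5.
(Structurally: 1 ring(s) + 4 π bond(s) = 5.)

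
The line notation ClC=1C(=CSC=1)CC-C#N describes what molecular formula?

Heavy atoms from the SMILES: 7 C, 1 Cl, 1 N, 1 S.
Implicit hydrogens by atom environment:
  2 × C: 2 H each → 4
  2 × C (aromatic): 1 H each → 2
  2 × C (aromatic): no H
  1 × C: no H
  1 × Cl: no H
  1 × N: no H
  1 × S (aromatic): no H
  Total hydrogens = 6.
Molecular formula: C7H6ClNS

C7H6ClNS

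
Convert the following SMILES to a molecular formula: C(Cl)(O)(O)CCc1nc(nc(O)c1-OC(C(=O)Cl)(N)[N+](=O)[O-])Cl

Heavy atoms from the SMILES: 9 C, 3 Cl, 4 N, 7 O.
Implicit hydrogens by atom environment:
  4 × C (aromatic): no H
  3 × C: no H
  3 × Cl: no H
  3 × O: 1 H each → 3
  3 × O: no H
  2 × C: 2 H each → 4
  2 × N (aromatic): no H
  1 × N: 2 H
  1 × N (charge +1): no H
  1 × O (charge -1): no H
  Total hydrogens = 9.
Molecular formula: C9H9Cl3N4O7

C9H9Cl3N4O7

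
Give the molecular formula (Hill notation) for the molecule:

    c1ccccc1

Heavy atoms from the SMILES: 6 C.
Implicit hydrogens by atom environment:
  6 × C (aromatic): 1 H each → 6
  Total hydrogens = 6.
Molecular formula: C6H6

C6H6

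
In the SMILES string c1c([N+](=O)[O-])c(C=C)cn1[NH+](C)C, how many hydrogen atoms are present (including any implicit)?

Hydrogens are implicit in SMILES; fill each atom to its normal valence:
  2 × C: 3 H each → 6
  2 × C (aromatic): 1 H each → 2
  2 × C (aromatic): no H
  1 × C: 2 H
  1 × C: 1 H
  1 × N (charge +1): 1 H
  1 × N (aromatic): no H
  1 × N (charge +1): no H
  1 × O: no H
  1 × O (charge -1): no H
  Total hydrogens = 12.

12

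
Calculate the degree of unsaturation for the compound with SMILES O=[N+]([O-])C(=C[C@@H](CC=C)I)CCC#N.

Molecular formula from the SMILES: C9H11IN2O2.
DoU = (2C + 2 + N − H − X)/2 = (2·9 + 2 + 2 − 11 − 1)/2 = 10/2 = 5.
(Structurally: 0 ring(s) + 5 π bond(s) = 5.)

5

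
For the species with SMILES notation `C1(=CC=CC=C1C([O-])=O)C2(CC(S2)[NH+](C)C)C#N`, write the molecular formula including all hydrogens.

C13H14N2O2S

Heavy atoms from the SMILES: 13 C, 2 N, 2 O, 1 S.
Implicit hydrogens by atom environment:
  4 × C (aromatic): 1 H each → 4
  3 × C: no H
  2 × C: 3 H each → 6
  2 × C (aromatic): no H
  1 × C: 2 H
  1 × C: 1 H
  1 × N (charge +1): 1 H
  1 × N: no H
  1 × O: no H
  1 × O (charge -1): no H
  1 × S: no H
  Total hydrogens = 14.
Molecular formula: C13H14N2O2S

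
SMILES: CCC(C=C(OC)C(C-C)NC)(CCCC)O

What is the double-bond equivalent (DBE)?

Molecular formula from the SMILES: C14H29NO2.
DoU = (2C + 2 + N − H − X)/2 = (2·14 + 2 + 1 − 29 − 0)/2 = 2/2 = 1.
(Structurally: 0 ring(s) + 1 π bond(s) = 1.)

1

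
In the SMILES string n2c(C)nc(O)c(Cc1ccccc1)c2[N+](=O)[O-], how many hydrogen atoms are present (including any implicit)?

11

Hydrogens are implicit in SMILES; fill each atom to its normal valence:
  5 × C (aromatic): 1 H each → 5
  5 × C (aromatic): no H
  2 × N (aromatic): no H
  1 × C: 3 H
  1 × C: 2 H
  1 × N (charge +1): no H
  1 × O: 1 H
  1 × O: no H
  1 × O (charge -1): no H
  Total hydrogens = 11.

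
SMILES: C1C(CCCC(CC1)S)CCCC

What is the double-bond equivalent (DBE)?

Molecular formula from the SMILES: C12H24S.
DoU = (2C + 2 + N − H − X)/2 = (2·12 + 2 + 0 − 24 − 0)/2 = 2/2 = 1.
(Structurally: 1 ring(s) + 0 π bond(s) = 1.)

1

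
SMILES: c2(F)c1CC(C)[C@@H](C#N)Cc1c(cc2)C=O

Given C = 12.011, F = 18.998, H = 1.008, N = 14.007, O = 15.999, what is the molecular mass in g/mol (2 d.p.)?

217.24

Molecular formula: C13H12FNO.
M = 13×12.011 + 1×18.998 + 12×1.008 + 1×14.007 + 1×15.999 = 217.24 g/mol.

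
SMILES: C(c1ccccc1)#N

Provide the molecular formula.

Heavy atoms from the SMILES: 7 C, 1 N.
Implicit hydrogens by atom environment:
  5 × C (aromatic): 1 H each → 5
  1 × C (aromatic): no H
  1 × C: no H
  1 × N: no H
  Total hydrogens = 5.
Molecular formula: C7H5N

C7H5N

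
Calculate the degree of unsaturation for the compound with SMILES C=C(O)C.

1

Molecular formula from the SMILES: C3H6O.
DoU = (2C + 2 + N − H − X)/2 = (2·3 + 2 + 0 − 6 − 0)/2 = 2/2 = 1.
(Structurally: 0 ring(s) + 1 π bond(s) = 1.)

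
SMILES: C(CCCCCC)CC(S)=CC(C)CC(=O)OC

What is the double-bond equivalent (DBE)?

2

Molecular formula from the SMILES: C15H28O2S.
DoU = (2C + 2 + N − H − X)/2 = (2·15 + 2 + 0 − 28 − 0)/2 = 4/2 = 2.
(Structurally: 0 ring(s) + 2 π bond(s) = 2.)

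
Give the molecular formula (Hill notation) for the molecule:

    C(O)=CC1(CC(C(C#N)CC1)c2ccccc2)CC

Heavy atoms from the SMILES: 17 C, 1 N, 1 O.
Implicit hydrogens by atom environment:
  5 × C (aromatic): 1 H each → 5
  4 × C: 2 H each → 8
  4 × C: 1 H each → 4
  2 × C: no H
  1 × C: 3 H
  1 × C (aromatic): no H
  1 × N: no H
  1 × O: 1 H
  Total hydrogens = 21.
Molecular formula: C17H21NO

C17H21NO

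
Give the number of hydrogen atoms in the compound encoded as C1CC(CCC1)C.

Hydrogens are implicit in SMILES; fill each atom to its normal valence:
  5 × C: 2 H each → 10
  1 × C: 3 H
  1 × C: 1 H
  Total hydrogens = 14.

14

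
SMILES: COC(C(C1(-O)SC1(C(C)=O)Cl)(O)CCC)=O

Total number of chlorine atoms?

The symbol for chlorine appears 1 time in the SMILES.

1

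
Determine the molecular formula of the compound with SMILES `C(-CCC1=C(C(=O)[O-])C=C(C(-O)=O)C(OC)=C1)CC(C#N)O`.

C15H16NO6-

Heavy atoms from the SMILES: 15 C, 1 N, 6 O.
Implicit hydrogens by atom environment:
  4 × C: 2 H each → 8
  4 × C (aromatic): no H
  3 × C: no H
  3 × O: no H
  2 × C (aromatic): 1 H each → 2
  2 × O: 1 H each → 2
  1 × C: 3 H
  1 × C: 1 H
  1 × N: no H
  1 × O (charge -1): no H
  Total hydrogens = 16.
Net charge -1.
Molecular formula: C15H16NO6-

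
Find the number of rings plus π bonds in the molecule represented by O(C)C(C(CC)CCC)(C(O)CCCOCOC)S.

0

Molecular formula from the SMILES: C14H30O4S.
DoU = (2C + 2 + N − H − X)/2 = (2·14 + 2 + 0 − 30 − 0)/2 = 0/2 = 0.
(Structurally: 0 ring(s) + 0 π bond(s) = 0.)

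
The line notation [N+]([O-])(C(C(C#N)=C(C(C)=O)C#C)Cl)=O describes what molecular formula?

Heavy atoms from the SMILES: 8 C, 1 Cl, 2 N, 3 O.
Implicit hydrogens by atom environment:
  5 × C: no H
  2 × C: 1 H each → 2
  2 × O: no H
  1 × C: 3 H
  1 × Cl: no H
  1 × N: no H
  1 × N (charge +1): no H
  1 × O (charge -1): no H
  Total hydrogens = 5.
Molecular formula: C8H5ClN2O3

C8H5ClN2O3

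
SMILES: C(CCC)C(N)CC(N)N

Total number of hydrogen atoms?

Hydrogens are implicit in SMILES; fill each atom to its normal valence:
  4 × C: 2 H each → 8
  3 × N: 2 H each → 6
  2 × C: 1 H each → 2
  1 × C: 3 H
  Total hydrogens = 19.

19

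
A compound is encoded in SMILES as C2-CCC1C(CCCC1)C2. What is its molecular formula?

C10H18

Heavy atoms from the SMILES: 10 C.
Implicit hydrogens by atom environment:
  8 × C: 2 H each → 16
  2 × C: 1 H each → 2
  Total hydrogens = 18.
Molecular formula: C10H18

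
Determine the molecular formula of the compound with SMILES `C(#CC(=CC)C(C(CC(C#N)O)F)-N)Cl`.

Heavy atoms from the SMILES: 10 C, 1 Cl, 1 F, 2 N, 1 O.
Implicit hydrogens by atom environment:
  4 × C: 1 H each → 4
  4 × C: no H
  1 × C: 3 H
  1 × C: 2 H
  1 × Cl: no H
  1 × F: no H
  1 × N: 2 H
  1 × N: no H
  1 × O: 1 H
  Total hydrogens = 12.
Molecular formula: C10H12ClFN2O

C10H12ClFN2O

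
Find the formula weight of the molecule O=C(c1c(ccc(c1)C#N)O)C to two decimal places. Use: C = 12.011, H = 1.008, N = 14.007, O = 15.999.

161.16

Molecular formula: C9H7NO2.
M = 9×12.011 + 7×1.008 + 1×14.007 + 2×15.999 = 161.16 g/mol.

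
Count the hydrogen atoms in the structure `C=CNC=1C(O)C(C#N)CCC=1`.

Hydrogens are implicit in SMILES; fill each atom to its normal valence:
  4 × C: 1 H each → 4
  3 × C: 2 H each → 6
  2 × C: no H
  1 × N: 1 H
  1 × N: no H
  1 × O: 1 H
  Total hydrogens = 12.

12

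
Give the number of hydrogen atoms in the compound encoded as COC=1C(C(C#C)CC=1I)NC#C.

10

Hydrogens are implicit in SMILES; fill each atom to its normal valence:
  4 × C: 1 H each → 4
  4 × C: no H
  1 × C: 3 H
  1 × C: 2 H
  1 × I: no H
  1 × N: 1 H
  1 × O: no H
  Total hydrogens = 10.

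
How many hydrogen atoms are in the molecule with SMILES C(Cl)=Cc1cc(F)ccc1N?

7

Hydrogens are implicit in SMILES; fill each atom to its normal valence:
  3 × C (aromatic): 1 H each → 3
  3 × C (aromatic): no H
  2 × C: 1 H each → 2
  1 × Cl: no H
  1 × F: no H
  1 × N: 2 H
  Total hydrogens = 7.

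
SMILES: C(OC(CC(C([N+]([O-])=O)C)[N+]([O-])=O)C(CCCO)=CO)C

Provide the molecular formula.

Heavy atoms from the SMILES: 12 C, 2 N, 7 O.
Implicit hydrogens by atom environment:
  5 × C: 2 H each → 10
  4 × C: 1 H each → 4
  3 × O: no H
  2 × C: 3 H each → 6
  2 × N (charge +1): no H
  2 × O: 1 H each → 2
  2 × O (charge -1): no H
  1 × C: no H
  Total hydrogens = 22.
Molecular formula: C12H22N2O7

C12H22N2O7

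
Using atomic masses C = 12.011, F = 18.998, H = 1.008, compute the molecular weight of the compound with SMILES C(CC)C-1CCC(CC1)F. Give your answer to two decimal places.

144.23

Molecular formula: C9H17F.
M = 9×12.011 + 1×18.998 + 17×1.008 = 144.23 g/mol.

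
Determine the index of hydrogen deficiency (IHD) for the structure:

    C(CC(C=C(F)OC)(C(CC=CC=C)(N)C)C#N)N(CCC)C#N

Molecular formula from the SMILES: C18H27FN4O.
DoU = (2C + 2 + N − H − X)/2 = (2·18 + 2 + 4 − 27 − 1)/2 = 14/2 = 7.
(Structurally: 0 ring(s) + 7 π bond(s) = 7.)

7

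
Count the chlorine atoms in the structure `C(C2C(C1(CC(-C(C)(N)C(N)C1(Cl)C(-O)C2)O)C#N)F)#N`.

1

The symbol for chlorine appears 1 time in the SMILES.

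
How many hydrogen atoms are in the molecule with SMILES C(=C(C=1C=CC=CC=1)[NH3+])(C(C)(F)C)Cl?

14

Hydrogens are implicit in SMILES; fill each atom to its normal valence:
  5 × C (aromatic): 1 H each → 5
  3 × C: no H
  2 × C: 3 H each → 6
  1 × C (aromatic): no H
  1 × Cl: no H
  1 × F: no H
  1 × N (charge +1): 3 H
  Total hydrogens = 14.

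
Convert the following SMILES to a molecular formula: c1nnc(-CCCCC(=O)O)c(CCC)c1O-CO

Heavy atoms from the SMILES: 13 C, 2 N, 4 O.
Implicit hydrogens by atom environment:
  7 × C: 2 H each → 14
  3 × C (aromatic): no H
  2 × N (aromatic): no H
  2 × O: 1 H each → 2
  2 × O: no H
  1 × C: 3 H
  1 × C (aromatic): 1 H
  1 × C: no H
  Total hydrogens = 20.
Molecular formula: C13H20N2O4

C13H20N2O4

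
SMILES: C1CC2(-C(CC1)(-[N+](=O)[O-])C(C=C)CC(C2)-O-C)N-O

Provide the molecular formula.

Heavy atoms from the SMILES: 13 C, 2 N, 4 O.
Implicit hydrogens by atom environment:
  7 × C: 2 H each → 14
  3 × C: 1 H each → 3
  2 × C: no H
  2 × O: no H
  1 × C: 3 H
  1 × N: 1 H
  1 × N (charge +1): no H
  1 × O: 1 H
  1 × O (charge -1): no H
  Total hydrogens = 22.
Molecular formula: C13H22N2O4

C13H22N2O4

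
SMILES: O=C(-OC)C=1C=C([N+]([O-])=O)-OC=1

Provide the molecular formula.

Heavy atoms from the SMILES: 6 C, 1 N, 5 O.
Implicit hydrogens by atom environment:
  3 × O: no H
  2 × C (aromatic): 1 H each → 2
  2 × C (aromatic): no H
  1 × C: 3 H
  1 × C: no H
  1 × N (charge +1): no H
  1 × O (aromatic): no H
  1 × O (charge -1): no H
  Total hydrogens = 5.
Molecular formula: C6H5NO5

C6H5NO5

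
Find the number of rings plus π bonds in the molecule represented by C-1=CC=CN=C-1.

4

Molecular formula from the SMILES: C5H5N.
DoU = (2C + 2 + N − H − X)/2 = (2·5 + 2 + 1 − 5 − 0)/2 = 8/2 = 4.
(Structurally: 1 ring(s) + 3 π bond(s) = 4.)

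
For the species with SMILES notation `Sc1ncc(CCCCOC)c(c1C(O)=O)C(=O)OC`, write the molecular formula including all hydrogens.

Heavy atoms from the SMILES: 13 C, 1 N, 5 O, 1 S.
Implicit hydrogens by atom environment:
  4 × C: 2 H each → 8
  4 × C (aromatic): no H
  4 × O: no H
  2 × C: 3 H each → 6
  2 × C: no H
  1 × C (aromatic): 1 H
  1 × N (aromatic): no H
  1 × O: 1 H
  1 × S: 1 H
  Total hydrogens = 17.
Molecular formula: C13H17NO5S

C13H17NO5S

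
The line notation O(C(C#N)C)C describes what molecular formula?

Heavy atoms from the SMILES: 4 C, 1 N, 1 O.
Implicit hydrogens by atom environment:
  2 × C: 3 H each → 6
  1 × C: 1 H
  1 × C: no H
  1 × N: no H
  1 × O: no H
  Total hydrogens = 7.
Molecular formula: C4H7NO

C4H7NO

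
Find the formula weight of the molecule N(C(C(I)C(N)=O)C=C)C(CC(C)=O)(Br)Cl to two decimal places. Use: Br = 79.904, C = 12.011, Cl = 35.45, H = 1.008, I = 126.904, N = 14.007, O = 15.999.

Molecular formula: C9H13BrClIN2O2.
M = 1×79.904 + 9×12.011 + 1×35.45 + 13×1.008 + 1×126.904 + 2×14.007 + 2×15.999 = 423.47 g/mol.

423.47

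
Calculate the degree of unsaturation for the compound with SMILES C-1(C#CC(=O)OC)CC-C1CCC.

4

Molecular formula from the SMILES: C11H16O2.
DoU = (2C + 2 + N − H − X)/2 = (2·11 + 2 + 0 − 16 − 0)/2 = 8/2 = 4.
(Structurally: 1 ring(s) + 3 π bond(s) = 4.)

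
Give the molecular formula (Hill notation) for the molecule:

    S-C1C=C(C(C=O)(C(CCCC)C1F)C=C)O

Heavy atoms from the SMILES: 13 C, 1 F, 2 O, 1 S.
Implicit hydrogens by atom environment:
  6 × C: 1 H each → 6
  4 × C: 2 H each → 8
  2 × C: no H
  1 × C: 3 H
  1 × F: no H
  1 × O: 1 H
  1 × O: no H
  1 × S: 1 H
  Total hydrogens = 19.
Molecular formula: C13H19FO2S

C13H19FO2S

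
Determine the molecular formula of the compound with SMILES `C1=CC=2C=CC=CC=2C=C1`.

C10H8

Heavy atoms from the SMILES: 10 C.
Implicit hydrogens by atom environment:
  8 × C (aromatic): 1 H each → 8
  2 × C (aromatic): no H
  Total hydrogens = 8.
Molecular formula: C10H8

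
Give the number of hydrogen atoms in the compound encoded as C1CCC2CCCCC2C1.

18

Hydrogens are implicit in SMILES; fill each atom to its normal valence:
  8 × C: 2 H each → 16
  2 × C: 1 H each → 2
  Total hydrogens = 18.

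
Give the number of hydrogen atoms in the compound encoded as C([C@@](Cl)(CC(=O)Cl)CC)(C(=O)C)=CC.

Hydrogens are implicit in SMILES; fill each atom to its normal valence:
  4 × C: no H
  3 × C: 3 H each → 9
  2 × C: 2 H each → 4
  2 × Cl: no H
  2 × O: no H
  1 × C: 1 H
  Total hydrogens = 14.

14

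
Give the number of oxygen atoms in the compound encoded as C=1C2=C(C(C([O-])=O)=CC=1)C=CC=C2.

2

The symbol for oxygen appears 2 times in the SMILES.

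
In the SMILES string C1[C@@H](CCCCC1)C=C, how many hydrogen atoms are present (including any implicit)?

16

Hydrogens are implicit in SMILES; fill each atom to its normal valence:
  7 × C: 2 H each → 14
  2 × C: 1 H each → 2
  Total hydrogens = 16.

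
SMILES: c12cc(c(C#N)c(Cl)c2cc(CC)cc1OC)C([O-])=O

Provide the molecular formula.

C15H11ClNO3-

Heavy atoms from the SMILES: 15 C, 1 Cl, 1 N, 3 O.
Implicit hydrogens by atom environment:
  7 × C (aromatic): no H
  3 × C (aromatic): 1 H each → 3
  2 × C: 3 H each → 6
  2 × C: no H
  2 × O: no H
  1 × C: 2 H
  1 × Cl: no H
  1 × N: no H
  1 × O (charge -1): no H
  Total hydrogens = 11.
Net charge -1.
Molecular formula: C15H11ClNO3-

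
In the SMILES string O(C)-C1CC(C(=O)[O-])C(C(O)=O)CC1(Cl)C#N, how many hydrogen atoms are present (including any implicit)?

11

Hydrogens are implicit in SMILES; fill each atom to its normal valence:
  4 × C: no H
  3 × C: 1 H each → 3
  3 × O: no H
  2 × C: 2 H each → 4
  1 × C: 3 H
  1 × Cl: no H
  1 × N: no H
  1 × O: 1 H
  1 × O (charge -1): no H
  Total hydrogens = 11.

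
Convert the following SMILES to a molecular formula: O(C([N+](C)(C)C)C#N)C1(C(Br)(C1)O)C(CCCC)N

C13H25BrN3O2+

Heavy atoms from the SMILES: 1 Br, 13 C, 3 N, 2 O.
Implicit hydrogens by atom environment:
  4 × C: 3 H each → 12
  4 × C: 2 H each → 8
  3 × C: no H
  2 × C: 1 H each → 2
  1 × Br: no H
  1 × N: 2 H
  1 × N: no H
  1 × N (charge +1): no H
  1 × O: 1 H
  1 × O: no H
  Total hydrogens = 25.
Net charge +1.
Molecular formula: C13H25BrN3O2+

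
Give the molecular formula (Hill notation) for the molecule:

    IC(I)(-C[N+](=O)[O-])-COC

C4H7I2NO3

Heavy atoms from the SMILES: 4 C, 2 I, 1 N, 3 O.
Implicit hydrogens by atom environment:
  2 × C: 2 H each → 4
  2 × I: no H
  2 × O: no H
  1 × C: 3 H
  1 × C: no H
  1 × N (charge +1): no H
  1 × O (charge -1): no H
  Total hydrogens = 7.
Molecular formula: C4H7I2NO3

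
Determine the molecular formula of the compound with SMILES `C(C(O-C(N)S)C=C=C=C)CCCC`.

C11H19NOS

Heavy atoms from the SMILES: 11 C, 1 N, 1 O, 1 S.
Implicit hydrogens by atom environment:
  5 × C: 2 H each → 10
  3 × C: 1 H each → 3
  2 × C: no H
  1 × C: 3 H
  1 × N: 2 H
  1 × O: no H
  1 × S: 1 H
  Total hydrogens = 19.
Molecular formula: C11H19NOS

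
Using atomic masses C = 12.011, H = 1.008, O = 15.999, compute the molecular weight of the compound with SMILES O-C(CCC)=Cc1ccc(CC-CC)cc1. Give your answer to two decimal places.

218.34

Molecular formula: C15H22O.
M = 15×12.011 + 22×1.008 + 1×15.999 = 218.34 g/mol.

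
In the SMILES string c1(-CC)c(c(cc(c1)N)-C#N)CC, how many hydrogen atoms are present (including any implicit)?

14

Hydrogens are implicit in SMILES; fill each atom to its normal valence:
  4 × C (aromatic): no H
  2 × C: 3 H each → 6
  2 × C: 2 H each → 4
  2 × C (aromatic): 1 H each → 2
  1 × C: no H
  1 × N: 2 H
  1 × N: no H
  Total hydrogens = 14.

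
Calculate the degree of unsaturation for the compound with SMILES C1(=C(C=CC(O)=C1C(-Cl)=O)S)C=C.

Molecular formula from the SMILES: C9H7ClO2S.
DoU = (2C + 2 + N − H − X)/2 = (2·9 + 2 + 0 − 7 − 1)/2 = 12/2 = 6.
(Structurally: 1 ring(s) + 5 π bond(s) = 6.)

6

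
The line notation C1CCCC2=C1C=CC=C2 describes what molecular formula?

Heavy atoms from the SMILES: 10 C.
Implicit hydrogens by atom environment:
  4 × C: 2 H each → 8
  4 × C (aromatic): 1 H each → 4
  2 × C (aromatic): no H
  Total hydrogens = 12.
Molecular formula: C10H12

C10H12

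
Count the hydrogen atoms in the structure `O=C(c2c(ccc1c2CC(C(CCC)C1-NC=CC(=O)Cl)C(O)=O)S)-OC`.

22

Hydrogens are implicit in SMILES; fill each atom to its normal valence:
  5 × C: 1 H each → 5
  4 × C (aromatic): no H
  4 × O: no H
  3 × C: 2 H each → 6
  3 × C: no H
  2 × C: 3 H each → 6
  2 × C (aromatic): 1 H each → 2
  1 × Cl: no H
  1 × N: 1 H
  1 × O: 1 H
  1 × S: 1 H
  Total hydrogens = 22.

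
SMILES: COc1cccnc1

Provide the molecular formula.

Heavy atoms from the SMILES: 6 C, 1 N, 1 O.
Implicit hydrogens by atom environment:
  4 × C (aromatic): 1 H each → 4
  1 × C: 3 H
  1 × C (aromatic): no H
  1 × N (aromatic): no H
  1 × O: no H
  Total hydrogens = 7.
Molecular formula: C6H7NO

C6H7NO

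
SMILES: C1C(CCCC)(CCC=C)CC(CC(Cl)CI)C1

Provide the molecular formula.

C16H28ClI

Heavy atoms from the SMILES: 16 C, 1 Cl, 1 I.
Implicit hydrogens by atom environment:
  11 × C: 2 H each → 22
  3 × C: 1 H each → 3
  1 × C: 3 H
  1 × C: no H
  1 × Cl: no H
  1 × I: no H
  Total hydrogens = 28.
Molecular formula: C16H28ClI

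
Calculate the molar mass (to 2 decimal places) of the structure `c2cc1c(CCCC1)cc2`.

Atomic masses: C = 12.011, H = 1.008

132.21

Molecular formula: C10H12.
M = 10×12.011 + 12×1.008 = 132.21 g/mol.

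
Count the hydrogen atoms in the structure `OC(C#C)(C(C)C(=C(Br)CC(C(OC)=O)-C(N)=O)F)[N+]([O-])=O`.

Hydrogens are implicit in SMILES; fill each atom to its normal valence:
  6 × C: no H
  4 × O: no H
  3 × C: 1 H each → 3
  2 × C: 3 H each → 6
  1 × Br: no H
  1 × C: 2 H
  1 × F: no H
  1 × N: 2 H
  1 × N (charge +1): no H
  1 × O: 1 H
  1 × O (charge -1): no H
  Total hydrogens = 14.

14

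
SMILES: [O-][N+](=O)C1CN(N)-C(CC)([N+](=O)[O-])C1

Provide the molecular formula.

Heavy atoms from the SMILES: 6 C, 4 N, 4 O.
Implicit hydrogens by atom environment:
  3 × C: 2 H each → 6
  2 × N (charge +1): no H
  2 × O: no H
  2 × O (charge -1): no H
  1 × C: 3 H
  1 × C: 1 H
  1 × C: no H
  1 × N: 2 H
  1 × N: no H
  Total hydrogens = 12.
Molecular formula: C6H12N4O4

C6H12N4O4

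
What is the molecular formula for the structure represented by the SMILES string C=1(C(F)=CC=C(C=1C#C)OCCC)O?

C11H11FO2

Heavy atoms from the SMILES: 11 C, 1 F, 2 O.
Implicit hydrogens by atom environment:
  4 × C (aromatic): no H
  2 × C: 2 H each → 4
  2 × C (aromatic): 1 H each → 2
  1 × C: 3 H
  1 × C: 1 H
  1 × C: no H
  1 × F: no H
  1 × O: 1 H
  1 × O: no H
  Total hydrogens = 11.
Molecular formula: C11H11FO2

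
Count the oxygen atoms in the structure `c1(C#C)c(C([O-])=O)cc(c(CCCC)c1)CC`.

The symbol for oxygen appears 2 times in the SMILES.

2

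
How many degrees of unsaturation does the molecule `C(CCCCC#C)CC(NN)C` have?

Molecular formula from the SMILES: C10H20N2.
DoU = (2C + 2 + N − H − X)/2 = (2·10 + 2 + 2 − 20 − 0)/2 = 4/2 = 2.
(Structurally: 0 ring(s) + 2 π bond(s) = 2.)

2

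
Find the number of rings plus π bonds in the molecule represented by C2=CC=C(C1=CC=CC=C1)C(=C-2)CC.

8

Molecular formula from the SMILES: C14H14.
DoU = (2C + 2 + N − H − X)/2 = (2·14 + 2 + 0 − 14 − 0)/2 = 16/2 = 8.
(Structurally: 2 ring(s) + 6 π bond(s) = 8.)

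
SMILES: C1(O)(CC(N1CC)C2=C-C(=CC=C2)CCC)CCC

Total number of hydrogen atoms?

Hydrogens are implicit in SMILES; fill each atom to its normal valence:
  6 × C: 2 H each → 12
  4 × C (aromatic): 1 H each → 4
  3 × C: 3 H each → 9
  2 × C (aromatic): no H
  1 × C: 1 H
  1 × C: no H
  1 × N: no H
  1 × O: 1 H
  Total hydrogens = 27.

27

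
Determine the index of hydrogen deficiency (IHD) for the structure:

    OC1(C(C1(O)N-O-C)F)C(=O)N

Molecular formula from the SMILES: C5H9FN2O4.
DoU = (2C + 2 + N − H − X)/2 = (2·5 + 2 + 2 − 9 − 1)/2 = 4/2 = 2.
(Structurally: 1 ring(s) + 1 π bond(s) = 2.)

2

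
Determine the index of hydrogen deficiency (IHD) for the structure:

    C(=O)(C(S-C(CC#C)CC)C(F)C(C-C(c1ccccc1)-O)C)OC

Molecular formula from the SMILES: C20H27FO3S.
DoU = (2C + 2 + N − H − X)/2 = (2·20 + 2 + 0 − 27 − 1)/2 = 14/2 = 7.
(Structurally: 1 ring(s) + 6 π bond(s) = 7.)

7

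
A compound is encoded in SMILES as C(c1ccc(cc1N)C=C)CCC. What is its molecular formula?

C12H17N

Heavy atoms from the SMILES: 12 C, 1 N.
Implicit hydrogens by atom environment:
  4 × C: 2 H each → 8
  3 × C (aromatic): 1 H each → 3
  3 × C (aromatic): no H
  1 × C: 3 H
  1 × C: 1 H
  1 × N: 2 H
  Total hydrogens = 17.
Molecular formula: C12H17N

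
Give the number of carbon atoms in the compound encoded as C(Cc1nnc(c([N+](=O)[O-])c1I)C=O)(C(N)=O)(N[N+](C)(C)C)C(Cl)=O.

The symbol for carbon appears 12 times in the SMILES. Lowercase c denotes aromatic carbon and counts toward C.

12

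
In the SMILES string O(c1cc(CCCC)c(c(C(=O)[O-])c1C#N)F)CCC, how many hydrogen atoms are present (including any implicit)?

17

Hydrogens are implicit in SMILES; fill each atom to its normal valence:
  5 × C: 2 H each → 10
  5 × C (aromatic): no H
  2 × C: 3 H each → 6
  2 × C: no H
  2 × O: no H
  1 × C (aromatic): 1 H
  1 × F: no H
  1 × N: no H
  1 × O (charge -1): no H
  Total hydrogens = 17.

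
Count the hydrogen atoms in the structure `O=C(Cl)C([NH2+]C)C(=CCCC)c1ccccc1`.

Hydrogens are implicit in SMILES; fill each atom to its normal valence:
  5 × C (aromatic): 1 H each → 5
  2 × C: 3 H each → 6
  2 × C: 2 H each → 4
  2 × C: 1 H each → 2
  2 × C: no H
  1 × C (aromatic): no H
  1 × Cl: no H
  1 × N (charge +1): 2 H
  1 × O: no H
  Total hydrogens = 19.

19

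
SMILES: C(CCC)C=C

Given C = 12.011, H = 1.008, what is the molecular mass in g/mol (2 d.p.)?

84.16

Molecular formula: C6H12.
M = 6×12.011 + 12×1.008 = 84.16 g/mol.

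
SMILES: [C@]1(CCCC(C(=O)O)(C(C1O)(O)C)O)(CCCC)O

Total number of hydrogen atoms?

24

Hydrogens are implicit in SMILES; fill each atom to its normal valence:
  6 × C: 2 H each → 12
  5 × O: 1 H each → 5
  4 × C: no H
  2 × C: 3 H each → 6
  1 × C: 1 H
  1 × O: no H
  Total hydrogens = 24.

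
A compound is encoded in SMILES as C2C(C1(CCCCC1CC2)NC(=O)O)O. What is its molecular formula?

C11H19NO3

Heavy atoms from the SMILES: 11 C, 1 N, 3 O.
Implicit hydrogens by atom environment:
  7 × C: 2 H each → 14
  2 × C: 1 H each → 2
  2 × C: no H
  2 × O: 1 H each → 2
  1 × N: 1 H
  1 × O: no H
  Total hydrogens = 19.
Molecular formula: C11H19NO3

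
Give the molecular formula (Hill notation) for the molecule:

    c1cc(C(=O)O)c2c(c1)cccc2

Heavy atoms from the SMILES: 11 C, 2 O.
Implicit hydrogens by atom environment:
  7 × C (aromatic): 1 H each → 7
  3 × C (aromatic): no H
  1 × C: no H
  1 × O: 1 H
  1 × O: no H
  Total hydrogens = 8.
Molecular formula: C11H8O2

C11H8O2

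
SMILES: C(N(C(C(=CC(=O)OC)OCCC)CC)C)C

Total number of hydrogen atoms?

25

Hydrogens are implicit in SMILES; fill each atom to its normal valence:
  5 × C: 3 H each → 15
  4 × C: 2 H each → 8
  3 × O: no H
  2 × C: 1 H each → 2
  2 × C: no H
  1 × N: no H
  Total hydrogens = 25.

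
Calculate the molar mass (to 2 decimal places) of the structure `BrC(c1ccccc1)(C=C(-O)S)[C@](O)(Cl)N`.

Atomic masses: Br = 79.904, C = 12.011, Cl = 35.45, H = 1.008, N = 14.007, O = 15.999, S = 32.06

324.62

Molecular formula: C10H11BrClNO2S.
M = 1×79.904 + 10×12.011 + 1×35.45 + 11×1.008 + 1×14.007 + 2×15.999 + 1×32.06 = 324.62 g/mol.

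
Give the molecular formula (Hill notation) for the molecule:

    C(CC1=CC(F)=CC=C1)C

Heavy atoms from the SMILES: 9 C, 1 F.
Implicit hydrogens by atom environment:
  4 × C (aromatic): 1 H each → 4
  2 × C: 2 H each → 4
  2 × C (aromatic): no H
  1 × C: 3 H
  1 × F: no H
  Total hydrogens = 11.
Molecular formula: C9H11F

C9H11F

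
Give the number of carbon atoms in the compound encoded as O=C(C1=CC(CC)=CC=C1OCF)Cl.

The symbol for carbon appears 10 times in the SMILES. (Cl is a single chlorine, not C + l.)

10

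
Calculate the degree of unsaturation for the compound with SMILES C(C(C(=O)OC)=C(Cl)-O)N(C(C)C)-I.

2

Molecular formula from the SMILES: C8H13ClINO3.
DoU = (2C + 2 + N − H − X)/2 = (2·8 + 2 + 1 − 13 − 2)/2 = 4/2 = 2.
(Structurally: 0 ring(s) + 2 π bond(s) = 2.)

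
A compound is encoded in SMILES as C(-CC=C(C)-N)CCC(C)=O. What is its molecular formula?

Heavy atoms from the SMILES: 9 C, 1 N, 1 O.
Implicit hydrogens by atom environment:
  4 × C: 2 H each → 8
  2 × C: 3 H each → 6
  2 × C: no H
  1 × C: 1 H
  1 × N: 2 H
  1 × O: no H
  Total hydrogens = 17.
Molecular formula: C9H17NO

C9H17NO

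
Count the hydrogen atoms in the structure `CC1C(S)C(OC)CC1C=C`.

Hydrogens are implicit in SMILES; fill each atom to its normal valence:
  5 × C: 1 H each → 5
  2 × C: 3 H each → 6
  2 × C: 2 H each → 4
  1 × O: no H
  1 × S: 1 H
  Total hydrogens = 16.

16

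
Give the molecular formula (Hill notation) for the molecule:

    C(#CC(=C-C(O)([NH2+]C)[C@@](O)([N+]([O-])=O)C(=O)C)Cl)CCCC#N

Heavy atoms from the SMILES: 13 C, 1 Cl, 3 N, 5 O.
Implicit hydrogens by atom environment:
  7 × C: no H
  3 × C: 2 H each → 6
  2 × C: 3 H each → 6
  2 × O: 1 H each → 2
  2 × O: no H
  1 × C: 1 H
  1 × Cl: no H
  1 × N (charge +1): 2 H
  1 × N (charge +1): no H
  1 × N: no H
  1 × O (charge -1): no H
  Total hydrogens = 17.
Net charge +1.
Molecular formula: C13H17ClN3O5+

C13H17ClN3O5+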